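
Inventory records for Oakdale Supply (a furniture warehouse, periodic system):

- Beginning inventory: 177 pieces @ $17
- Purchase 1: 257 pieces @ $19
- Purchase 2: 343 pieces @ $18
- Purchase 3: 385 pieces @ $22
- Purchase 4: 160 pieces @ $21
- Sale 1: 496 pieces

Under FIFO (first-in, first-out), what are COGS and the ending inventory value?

Sale 1 (496) [FIFO — oldest first]: 177 @ $17 + 257 @ $19 + 62 @ $18 = $9,008
Ending inventory: 281 @ $18 + 385 @ $22 + 160 @ $21 = $16,888

COGS = $9,008; ending inventory = $16,888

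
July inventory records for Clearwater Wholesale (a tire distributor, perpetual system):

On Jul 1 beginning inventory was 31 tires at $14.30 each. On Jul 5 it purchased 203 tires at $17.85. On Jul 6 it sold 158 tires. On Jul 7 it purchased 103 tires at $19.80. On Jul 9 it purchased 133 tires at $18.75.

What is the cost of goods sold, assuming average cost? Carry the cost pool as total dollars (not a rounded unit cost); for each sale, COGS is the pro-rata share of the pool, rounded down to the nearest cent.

After Jul 1: 31 on hand, pool $443.30 (≈ $14.3000 each)
After Jul 5: 234 on hand, pool $4,066.85 (≈ $17.3797 each)
Jul 6, sell 158: 158/234 × $4,066.85 → $2,745.99
After Jul 7: 179 on hand, pool $3,360.26 (≈ $18.7724 each)
After Jul 9: 312 on hand, pool $5,854.01 (≈ $18.7629 each)
Ending inventory (cost pool remaining) = $5,854.01

COGS = $2,745.99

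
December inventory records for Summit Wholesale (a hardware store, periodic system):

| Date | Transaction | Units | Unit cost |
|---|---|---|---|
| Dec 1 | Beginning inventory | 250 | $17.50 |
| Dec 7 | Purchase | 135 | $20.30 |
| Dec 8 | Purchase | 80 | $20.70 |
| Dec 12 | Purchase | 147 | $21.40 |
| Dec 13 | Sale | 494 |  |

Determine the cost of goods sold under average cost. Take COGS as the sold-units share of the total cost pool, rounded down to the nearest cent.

Dec 13, sell 494: 494/612 × $11,917.30 → $9,619.51
Ending inventory (cost pool remaining) = $2,297.79
Check: goods available $11,917.30 = COGS $9,619.51 + ending $2,297.79

COGS = $9,619.51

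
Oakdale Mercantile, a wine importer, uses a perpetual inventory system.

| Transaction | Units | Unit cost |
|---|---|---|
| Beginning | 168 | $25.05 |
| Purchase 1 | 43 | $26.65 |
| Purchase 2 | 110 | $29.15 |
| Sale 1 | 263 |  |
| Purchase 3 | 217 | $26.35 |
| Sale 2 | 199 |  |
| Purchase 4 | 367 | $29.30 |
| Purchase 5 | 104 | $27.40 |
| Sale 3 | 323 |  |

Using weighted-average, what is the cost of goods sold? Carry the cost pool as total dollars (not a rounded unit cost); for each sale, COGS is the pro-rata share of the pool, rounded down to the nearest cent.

COGS = $21,488.92

After Beginning: 168 on hand, pool $4,208.40 (≈ $25.0500 each)
After Purchase 1: 211 on hand, pool $5,354.35 (≈ $25.3761 each)
After Purchase 2: 321 on hand, pool $8,560.85 (≈ $26.6693 each)
Sale 1, sell 263: 263/321 × $8,560.85 → $7,014.02
After Purchase 3: 275 on hand, pool $7,264.78 (≈ $26.4174 each)
Sale 2, sell 199: 199/275 × $7,264.78 → $5,257.05
After Purchase 4: 443 on hand, pool $12,760.83 (≈ $28.8055 each)
After Purchase 5: 547 on hand, pool $15,610.43 (≈ $28.5383 each)
Sale 3, sell 323: 323/547 × $15,610.43 → $9,217.85
Total COGS = $7,014.02 + $5,257.05 + $9,217.85 = $21,488.92
Ending inventory (cost pool remaining) = $6,392.58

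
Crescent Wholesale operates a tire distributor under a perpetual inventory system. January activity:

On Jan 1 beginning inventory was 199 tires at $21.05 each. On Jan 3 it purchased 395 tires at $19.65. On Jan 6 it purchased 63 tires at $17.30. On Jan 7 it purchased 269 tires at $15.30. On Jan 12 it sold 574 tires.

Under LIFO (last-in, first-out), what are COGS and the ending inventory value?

Jan 12, 574 sold [LIFO — newest first]: 269 @ $15.30 + 63 @ $17.30 + 242 @ $19.65 = $9,960.90
Ending inventory: 199 @ $21.05 + 153 @ $19.65 = $7,195.40

COGS = $9,960.90; ending inventory = $7,195.40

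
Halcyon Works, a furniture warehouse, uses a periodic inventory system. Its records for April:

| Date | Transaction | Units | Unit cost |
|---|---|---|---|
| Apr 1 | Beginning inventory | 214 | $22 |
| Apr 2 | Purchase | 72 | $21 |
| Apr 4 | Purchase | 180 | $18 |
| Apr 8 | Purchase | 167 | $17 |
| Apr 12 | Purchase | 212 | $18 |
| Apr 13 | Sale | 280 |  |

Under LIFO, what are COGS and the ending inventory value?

Apr 13, 280 sold [LIFO — newest first]: 212 @ $18 + 68 @ $17 = $4,972
Ending inventory: 214 @ $22 + 72 @ $21 + 180 @ $18 + 99 @ $17 = $11,143

COGS = $4,972; ending inventory = $11,143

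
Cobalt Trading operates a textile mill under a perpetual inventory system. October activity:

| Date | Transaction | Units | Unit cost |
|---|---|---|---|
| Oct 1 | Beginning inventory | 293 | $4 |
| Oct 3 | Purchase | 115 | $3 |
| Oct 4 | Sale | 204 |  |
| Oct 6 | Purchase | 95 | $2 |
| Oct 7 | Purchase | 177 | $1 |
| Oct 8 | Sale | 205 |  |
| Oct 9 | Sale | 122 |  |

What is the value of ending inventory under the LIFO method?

Oct 4, 204 sold [LIFO — newest first]: 115 @ $3 + 89 @ $4 = $701
Oct 8, 205 sold [LIFO — newest first]: 177 @ $1 + 28 @ $2 = $233
Oct 9, 122 sold [LIFO — newest first]: 67 @ $2 + 55 @ $4 = $354
Total COGS = $701 + $233 + $354 = $1,288
Ending inventory: 149 @ $4 = $596

Ending inventory = $596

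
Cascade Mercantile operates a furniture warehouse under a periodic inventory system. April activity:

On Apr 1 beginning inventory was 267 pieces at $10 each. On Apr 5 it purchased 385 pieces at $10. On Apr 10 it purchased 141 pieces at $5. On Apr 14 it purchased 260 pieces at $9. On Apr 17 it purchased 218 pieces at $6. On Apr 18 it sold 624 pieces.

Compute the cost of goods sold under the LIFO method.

COGS = $4,403

Apr 18, 624 sold [LIFO — newest first]: 218 @ $6 + 260 @ $9 + 141 @ $5 + 5 @ $10 = $4,403
Ending inventory: 267 @ $10 + 380 @ $10 = $6,470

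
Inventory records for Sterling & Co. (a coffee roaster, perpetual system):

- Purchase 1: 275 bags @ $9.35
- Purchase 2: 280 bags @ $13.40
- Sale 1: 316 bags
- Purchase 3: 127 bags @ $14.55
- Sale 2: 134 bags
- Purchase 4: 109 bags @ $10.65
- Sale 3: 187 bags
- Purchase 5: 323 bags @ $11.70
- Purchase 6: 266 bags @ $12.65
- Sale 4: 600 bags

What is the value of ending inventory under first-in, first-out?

Ending inventory = $1,808.95

Sale 1 (316) [FIFO — oldest first]: 275 @ $9.35 + 41 @ $13.40 = $3,120.65
Sale 2 (134) [FIFO — oldest first]: 134 @ $13.40 = $1,795.60
Sale 3 (187) [FIFO — oldest first]: 105 @ $13.40 + 82 @ $14.55 = $2,600.10
Sale 4 (600) [FIFO — oldest first]: 45 @ $14.55 + 109 @ $10.65 + 323 @ $11.70 + 123 @ $12.65 = $7,150.65
Total COGS = $3,120.65 + $1,795.60 + $2,600.10 + $7,150.65 = $14,667.00
Ending inventory: 143 @ $12.65 = $1,808.95
Check: goods available $16,475.95 = COGS $14,667.00 + ending $1,808.95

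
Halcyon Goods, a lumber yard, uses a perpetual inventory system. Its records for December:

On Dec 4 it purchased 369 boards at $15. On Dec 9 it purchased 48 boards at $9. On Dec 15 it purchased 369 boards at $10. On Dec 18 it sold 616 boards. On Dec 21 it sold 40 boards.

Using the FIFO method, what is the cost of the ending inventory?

Ending inventory = $1,300

Dec 18, 616 sold [FIFO — oldest first]: 369 @ $15 + 48 @ $9 + 199 @ $10 = $7,957
Dec 21, 40 sold [FIFO — oldest first]: 40 @ $10 = $400
Total COGS = $7,957 + $400 = $8,357
Ending inventory: 130 @ $10 = $1,300
Check: goods available $9,657 = COGS $8,357 + ending $1,300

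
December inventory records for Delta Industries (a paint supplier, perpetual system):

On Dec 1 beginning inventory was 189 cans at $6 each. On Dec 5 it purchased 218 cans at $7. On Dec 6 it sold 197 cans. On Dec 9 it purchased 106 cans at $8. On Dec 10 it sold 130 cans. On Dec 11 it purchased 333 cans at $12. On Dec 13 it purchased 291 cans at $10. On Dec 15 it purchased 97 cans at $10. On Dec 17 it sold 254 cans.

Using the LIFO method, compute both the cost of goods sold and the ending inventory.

Dec 6, 197 sold [LIFO — newest first]: 197 @ $7 = $1,379
Dec 10, 130 sold [LIFO — newest first]: 106 @ $8 + 21 @ $7 + 3 @ $6 = $1,013
Dec 17, 254 sold [LIFO — newest first]: 97 @ $10 + 157 @ $10 = $2,540
Total COGS = $1,379 + $1,013 + $2,540 = $4,932
Ending inventory: 186 @ $6 + 333 @ $12 + 134 @ $10 = $6,452

COGS = $4,932; ending inventory = $6,452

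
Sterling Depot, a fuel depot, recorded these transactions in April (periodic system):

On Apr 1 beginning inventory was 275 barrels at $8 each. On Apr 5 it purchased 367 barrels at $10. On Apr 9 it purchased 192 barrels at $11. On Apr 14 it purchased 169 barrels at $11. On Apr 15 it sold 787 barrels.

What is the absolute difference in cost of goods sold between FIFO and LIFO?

FIFO COGS: 275 @ $8 + 367 @ $10 + 145 @ $11 = $7,465
LIFO COGS: 169 @ $11 + 192 @ $11 + 367 @ $10 + 59 @ $8 = $8,113
Difference = |$7,465 − $8,113| = $648

$648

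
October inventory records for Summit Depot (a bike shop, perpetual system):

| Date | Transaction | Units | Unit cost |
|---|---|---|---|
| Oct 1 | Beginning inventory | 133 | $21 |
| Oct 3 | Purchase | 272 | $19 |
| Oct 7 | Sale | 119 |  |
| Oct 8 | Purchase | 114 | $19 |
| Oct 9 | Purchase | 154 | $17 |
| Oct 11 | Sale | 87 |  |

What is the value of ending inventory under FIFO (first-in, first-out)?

Ending inventory = $8,565

Oct 7, 119 sold [FIFO — oldest first]: 119 @ $21 = $2,499
Oct 11, 87 sold [FIFO — oldest first]: 14 @ $21 + 73 @ $19 = $1,681
Total COGS = $2,499 + $1,681 = $4,180
Ending inventory: 199 @ $19 + 114 @ $19 + 154 @ $17 = $8,565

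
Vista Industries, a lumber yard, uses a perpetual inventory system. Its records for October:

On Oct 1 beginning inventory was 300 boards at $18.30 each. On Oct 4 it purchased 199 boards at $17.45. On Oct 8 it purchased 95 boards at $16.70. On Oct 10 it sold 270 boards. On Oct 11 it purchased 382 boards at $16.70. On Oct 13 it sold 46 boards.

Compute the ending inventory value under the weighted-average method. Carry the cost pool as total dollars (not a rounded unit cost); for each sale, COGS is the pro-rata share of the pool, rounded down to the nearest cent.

After Oct 1: 300 on hand, pool $5,490.00 (≈ $18.3000 each)
After Oct 4: 499 on hand, pool $8,962.55 (≈ $17.9610 each)
After Oct 8: 594 on hand, pool $10,549.05 (≈ $17.7593 each)
Oct 10, sell 270: 270/594 × $10,549.05 → $4,795.02
After Oct 11: 706 on hand, pool $12,133.43 (≈ $17.1862 each)
Oct 13, sell 46: 46/706 × $12,133.43 → $790.56
Total COGS = $4,795.02 + $790.56 = $5,585.58
Ending inventory (cost pool remaining) = $11,342.87

Ending inventory = $11,342.87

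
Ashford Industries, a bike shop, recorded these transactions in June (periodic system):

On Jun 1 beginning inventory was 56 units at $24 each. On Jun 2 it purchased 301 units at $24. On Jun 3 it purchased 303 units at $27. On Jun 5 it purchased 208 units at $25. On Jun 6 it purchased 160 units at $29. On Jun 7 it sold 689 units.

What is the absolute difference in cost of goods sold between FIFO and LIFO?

$979

FIFO COGS: 56 @ $24 + 301 @ $24 + 303 @ $27 + 29 @ $25 = $17,474
LIFO COGS: 160 @ $29 + 208 @ $25 + 303 @ $27 + 18 @ $24 = $18,453
Difference = |$17,474 − $18,453| = $979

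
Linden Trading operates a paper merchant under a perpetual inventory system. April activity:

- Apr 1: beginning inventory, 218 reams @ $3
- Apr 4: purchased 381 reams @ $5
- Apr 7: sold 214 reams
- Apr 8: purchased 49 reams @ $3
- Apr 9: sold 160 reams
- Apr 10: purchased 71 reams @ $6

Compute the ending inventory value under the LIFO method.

Ending inventory = $1,360

Apr 7, 214 sold [LIFO — newest first]: 214 @ $5 = $1,070
Apr 9, 160 sold [LIFO — newest first]: 49 @ $3 + 111 @ $5 = $702
Total COGS = $1,070 + $702 = $1,772
Ending inventory: 218 @ $3 + 56 @ $5 + 71 @ $6 = $1,360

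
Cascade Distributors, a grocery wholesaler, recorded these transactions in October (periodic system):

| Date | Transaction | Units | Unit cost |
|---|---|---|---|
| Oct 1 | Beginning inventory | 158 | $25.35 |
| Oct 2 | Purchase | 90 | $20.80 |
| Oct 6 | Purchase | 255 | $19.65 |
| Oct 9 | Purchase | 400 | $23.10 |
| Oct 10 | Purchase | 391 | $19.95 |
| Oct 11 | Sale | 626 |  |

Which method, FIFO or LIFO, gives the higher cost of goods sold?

FIFO COGS: 158 @ $25.35 + 90 @ $20.80 + 255 @ $19.65 + 123 @ $23.10 = $13,729.35
LIFO COGS: 391 @ $19.95 + 235 @ $23.10 = $13,228.95

FIFO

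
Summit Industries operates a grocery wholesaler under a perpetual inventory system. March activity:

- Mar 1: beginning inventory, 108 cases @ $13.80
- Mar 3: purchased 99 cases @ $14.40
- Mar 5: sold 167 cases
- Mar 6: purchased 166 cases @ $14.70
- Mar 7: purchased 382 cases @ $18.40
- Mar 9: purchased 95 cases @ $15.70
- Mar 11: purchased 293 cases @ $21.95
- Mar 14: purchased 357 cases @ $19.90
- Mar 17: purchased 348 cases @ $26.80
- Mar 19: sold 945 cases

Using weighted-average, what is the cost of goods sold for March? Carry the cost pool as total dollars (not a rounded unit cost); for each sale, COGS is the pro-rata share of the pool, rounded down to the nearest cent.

After Mar 1: 108 on hand, pool $1,490.40 (≈ $13.8000 each)
After Mar 3: 207 on hand, pool $2,916.00 (≈ $14.0870 each)
Mar 5, sell 167: 167/207 × $2,916.00 → $2,352.52
After Mar 6: 206 on hand, pool $3,003.68 (≈ $14.5810 each)
After Mar 7: 588 on hand, pool $10,032.48 (≈ $17.0620 each)
After Mar 9: 683 on hand, pool $11,523.98 (≈ $16.8726 each)
After Mar 11: 976 on hand, pool $17,955.33 (≈ $18.3969 each)
After Mar 14: 1333 on hand, pool $25,059.63 (≈ $18.7994 each)
After Mar 17: 1681 on hand, pool $34,386.03 (≈ $20.4557 each)
Mar 19, sell 945: 945/1681 × $34,386.03 → $19,330.63
Total COGS = $2,352.52 + $19,330.63 = $21,683.15
Ending inventory (cost pool remaining) = $15,055.40

COGS = $21,683.15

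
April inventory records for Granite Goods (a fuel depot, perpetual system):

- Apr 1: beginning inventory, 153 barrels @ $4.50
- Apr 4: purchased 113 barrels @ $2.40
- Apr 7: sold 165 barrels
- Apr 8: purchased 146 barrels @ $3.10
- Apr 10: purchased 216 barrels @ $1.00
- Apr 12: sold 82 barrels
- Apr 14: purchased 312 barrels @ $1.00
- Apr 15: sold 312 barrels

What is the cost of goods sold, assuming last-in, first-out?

COGS = $899.20

Apr 7, 165 sold [LIFO — newest first]: 113 @ $2.40 + 52 @ $4.50 = $505.20
Apr 12, 82 sold [LIFO — newest first]: 82 @ $1.00 = $82.00
Apr 15, 312 sold [LIFO — newest first]: 312 @ $1.00 = $312.00
Total COGS = $505.20 + $82.00 + $312.00 = $899.20
Ending inventory: 101 @ $4.50 + 146 @ $3.10 + 134 @ $1.00 = $1,041.10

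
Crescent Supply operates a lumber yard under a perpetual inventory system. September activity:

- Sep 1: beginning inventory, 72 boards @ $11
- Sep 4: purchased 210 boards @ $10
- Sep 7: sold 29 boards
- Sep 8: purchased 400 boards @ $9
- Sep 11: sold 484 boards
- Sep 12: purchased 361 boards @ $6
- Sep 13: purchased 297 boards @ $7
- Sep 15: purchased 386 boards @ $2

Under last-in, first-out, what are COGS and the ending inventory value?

COGS = $4,730; ending inventory = $6,779

Sep 7, 29 sold [LIFO — newest first]: 29 @ $10 = $290
Sep 11, 484 sold [LIFO — newest first]: 400 @ $9 + 84 @ $10 = $4,440
Total COGS = $290 + $4,440 = $4,730
Ending inventory: 72 @ $11 + 97 @ $10 + 361 @ $6 + 297 @ $7 + 386 @ $2 = $6,779
Check: goods available $11,509 = COGS $4,730 + ending $6,779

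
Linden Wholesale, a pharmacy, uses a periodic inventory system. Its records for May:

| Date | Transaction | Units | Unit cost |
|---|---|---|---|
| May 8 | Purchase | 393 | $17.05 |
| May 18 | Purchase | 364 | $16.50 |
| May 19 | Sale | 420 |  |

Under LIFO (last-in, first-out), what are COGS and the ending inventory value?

COGS = $6,960.80; ending inventory = $5,745.85

May 19, 420 sold [LIFO — newest first]: 364 @ $16.50 + 56 @ $17.05 = $6,960.80
Ending inventory: 337 @ $17.05 = $5,745.85
Check: goods available $12,706.65 = COGS $6,960.80 + ending $5,745.85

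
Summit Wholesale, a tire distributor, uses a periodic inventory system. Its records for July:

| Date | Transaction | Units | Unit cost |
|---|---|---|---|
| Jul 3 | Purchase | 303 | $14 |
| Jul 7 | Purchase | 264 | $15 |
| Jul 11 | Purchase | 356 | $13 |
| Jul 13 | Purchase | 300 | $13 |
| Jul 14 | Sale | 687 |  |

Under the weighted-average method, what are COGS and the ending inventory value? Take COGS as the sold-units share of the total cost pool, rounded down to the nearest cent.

Jul 14, sell 687: 687/1223 × $16,730.00 → $9,397.80
Ending inventory (cost pool remaining) = $7,332.20

COGS = $9,397.80; ending inventory = $7,332.20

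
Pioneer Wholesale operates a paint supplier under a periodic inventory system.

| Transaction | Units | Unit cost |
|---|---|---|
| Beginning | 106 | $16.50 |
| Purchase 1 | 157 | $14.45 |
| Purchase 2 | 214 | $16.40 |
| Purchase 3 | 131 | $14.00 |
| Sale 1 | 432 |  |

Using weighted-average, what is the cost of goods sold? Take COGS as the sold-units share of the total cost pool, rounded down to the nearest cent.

Sale 1, sell 432: 432/608 × $9,361.25 → $6,651.41
Ending inventory (cost pool remaining) = $2,709.84

COGS = $6,651.41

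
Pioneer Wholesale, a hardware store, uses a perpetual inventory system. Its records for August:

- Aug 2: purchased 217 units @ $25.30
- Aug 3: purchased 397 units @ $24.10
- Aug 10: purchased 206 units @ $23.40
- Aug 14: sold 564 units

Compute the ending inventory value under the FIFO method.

Ending inventory = $6,025.40

Aug 14, 564 sold [FIFO — oldest first]: 217 @ $25.30 + 347 @ $24.10 = $13,852.80
Ending inventory: 50 @ $24.10 + 206 @ $23.40 = $6,025.40
Check: goods available $19,878.20 = COGS $13,852.80 + ending $6,025.40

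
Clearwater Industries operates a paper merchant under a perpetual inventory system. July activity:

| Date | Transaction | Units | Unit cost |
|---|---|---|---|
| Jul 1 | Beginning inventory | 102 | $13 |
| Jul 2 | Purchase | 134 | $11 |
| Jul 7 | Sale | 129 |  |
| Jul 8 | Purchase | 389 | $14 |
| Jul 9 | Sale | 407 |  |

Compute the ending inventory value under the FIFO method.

Ending inventory = $1,246

Jul 7, 129 sold [FIFO — oldest first]: 102 @ $13 + 27 @ $11 = $1,623
Jul 9, 407 sold [FIFO — oldest first]: 107 @ $11 + 300 @ $14 = $5,377
Total COGS = $1,623 + $5,377 = $7,000
Ending inventory: 89 @ $14 = $1,246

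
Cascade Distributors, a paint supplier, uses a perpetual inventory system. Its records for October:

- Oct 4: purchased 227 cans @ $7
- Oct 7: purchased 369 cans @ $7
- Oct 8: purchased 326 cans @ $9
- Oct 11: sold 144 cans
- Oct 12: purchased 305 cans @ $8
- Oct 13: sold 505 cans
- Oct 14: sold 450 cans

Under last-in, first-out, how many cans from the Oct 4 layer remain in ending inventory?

128

Oct 11, 144 sold [LIFO — newest first]: 144 @ $9 = $1,296
Oct 13, 505 sold [LIFO — newest first]: 305 @ $8 + 182 @ $9 + 18 @ $7 = $4,204
Oct 14, 450 sold [LIFO — newest first]: 351 @ $7 + 99 @ $7 = $3,150
Total COGS = $1,296 + $4,204 + $3,150 = $8,650
Ending inventory: 128 @ $7 = $896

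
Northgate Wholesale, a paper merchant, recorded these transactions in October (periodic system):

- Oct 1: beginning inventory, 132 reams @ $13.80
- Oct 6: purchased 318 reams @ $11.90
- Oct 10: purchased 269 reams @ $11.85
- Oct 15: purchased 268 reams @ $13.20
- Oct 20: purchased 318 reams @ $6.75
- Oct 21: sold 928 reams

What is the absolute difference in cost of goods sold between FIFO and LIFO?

$1,811.80

FIFO COGS: 132 @ $13.80 + 318 @ $11.90 + 269 @ $11.85 + 209 @ $13.20 = $11,552.25
LIFO COGS: 318 @ $6.75 + 268 @ $13.20 + 269 @ $11.85 + 73 @ $11.90 = $9,740.45
Difference = |$11,552.25 − $9,740.45| = $1,811.80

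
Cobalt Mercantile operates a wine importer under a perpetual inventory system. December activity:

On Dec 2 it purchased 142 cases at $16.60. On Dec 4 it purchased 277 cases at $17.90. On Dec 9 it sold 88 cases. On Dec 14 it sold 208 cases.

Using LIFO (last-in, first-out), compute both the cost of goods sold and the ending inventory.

Dec 9, 88 sold [LIFO — newest first]: 88 @ $17.90 = $1,575.20
Dec 14, 208 sold [LIFO — newest first]: 189 @ $17.90 + 19 @ $16.60 = $3,698.50
Total COGS = $1,575.20 + $3,698.50 = $5,273.70
Ending inventory: 123 @ $16.60 = $2,041.80
Check: goods available $7,315.50 = COGS $5,273.70 + ending $2,041.80

COGS = $5,273.70; ending inventory = $2,041.80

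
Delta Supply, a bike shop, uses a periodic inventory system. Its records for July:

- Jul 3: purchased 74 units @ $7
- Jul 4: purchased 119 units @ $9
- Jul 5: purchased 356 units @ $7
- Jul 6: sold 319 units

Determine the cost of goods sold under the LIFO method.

COGS = $2,233

Jul 6, 319 sold [LIFO — newest first]: 319 @ $7 = $2,233
Ending inventory: 74 @ $7 + 119 @ $9 + 37 @ $7 = $1,848
Check: goods available $4,081 = COGS $2,233 + ending $1,848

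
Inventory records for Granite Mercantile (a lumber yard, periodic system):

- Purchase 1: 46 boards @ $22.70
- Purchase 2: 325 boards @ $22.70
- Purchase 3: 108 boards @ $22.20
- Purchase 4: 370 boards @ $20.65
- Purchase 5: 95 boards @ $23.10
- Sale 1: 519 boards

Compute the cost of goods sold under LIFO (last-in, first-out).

Sale 1 (519) [LIFO — newest first]: 95 @ $23.10 + 370 @ $20.65 + 54 @ $22.20 = $11,033.80
Ending inventory: 46 @ $22.70 + 325 @ $22.70 + 54 @ $22.20 = $9,620.50

COGS = $11,033.80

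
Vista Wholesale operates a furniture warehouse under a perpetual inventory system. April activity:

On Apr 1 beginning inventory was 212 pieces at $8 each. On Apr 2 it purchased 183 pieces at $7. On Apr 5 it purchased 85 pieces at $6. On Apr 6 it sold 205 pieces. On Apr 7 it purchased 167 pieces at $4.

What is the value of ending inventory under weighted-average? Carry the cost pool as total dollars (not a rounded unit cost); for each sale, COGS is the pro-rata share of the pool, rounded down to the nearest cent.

Ending inventory = $2,665.77

After Apr 1: 212 on hand, pool $1,696.00 (≈ $8.0000 each)
After Apr 2: 395 on hand, pool $2,977.00 (≈ $7.5367 each)
After Apr 5: 480 on hand, pool $3,487.00 (≈ $7.2646 each)
Apr 6, sell 205: 205/480 × $3,487.00 → $1,489.23
After Apr 7: 442 on hand, pool $2,665.77 (≈ $6.0312 each)
Ending inventory (cost pool remaining) = $2,665.77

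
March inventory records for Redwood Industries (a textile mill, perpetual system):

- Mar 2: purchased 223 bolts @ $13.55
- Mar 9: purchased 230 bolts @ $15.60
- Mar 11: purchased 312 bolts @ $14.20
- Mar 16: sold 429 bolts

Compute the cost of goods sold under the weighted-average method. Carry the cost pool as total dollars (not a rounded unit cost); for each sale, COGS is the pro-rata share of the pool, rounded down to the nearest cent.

COGS = $6,191.08

After Mar 2: 223 on hand, pool $3,021.65 (≈ $13.5500 each)
After Mar 9: 453 on hand, pool $6,609.65 (≈ $14.5908 each)
After Mar 11: 765 on hand, pool $11,040.05 (≈ $14.4314 each)
Mar 16, sell 429: 429/765 × $11,040.05 → $6,191.08
Ending inventory (cost pool remaining) = $4,848.97
Check: goods available $11,040.05 = COGS $6,191.08 + ending $4,848.97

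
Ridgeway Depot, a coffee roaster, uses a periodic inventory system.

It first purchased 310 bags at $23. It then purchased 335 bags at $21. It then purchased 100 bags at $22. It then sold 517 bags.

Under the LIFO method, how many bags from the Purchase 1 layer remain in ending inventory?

Sale 1 (517) [LIFO — newest first]: 100 @ $22 + 335 @ $21 + 82 @ $23 = $11,121
Ending inventory: 228 @ $23 = $5,244

228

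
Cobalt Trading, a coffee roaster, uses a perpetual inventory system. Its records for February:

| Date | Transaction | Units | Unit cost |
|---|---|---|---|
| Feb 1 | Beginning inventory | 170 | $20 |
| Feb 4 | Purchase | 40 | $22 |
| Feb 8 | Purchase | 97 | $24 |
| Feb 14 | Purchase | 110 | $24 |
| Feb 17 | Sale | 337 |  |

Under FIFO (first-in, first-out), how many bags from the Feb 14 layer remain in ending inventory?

80

Feb 17, 337 sold [FIFO — oldest first]: 170 @ $20 + 40 @ $22 + 97 @ $24 + 30 @ $24 = $7,328
Ending inventory: 80 @ $24 = $1,920
Check: goods available $9,248 = COGS $7,328 + ending $1,920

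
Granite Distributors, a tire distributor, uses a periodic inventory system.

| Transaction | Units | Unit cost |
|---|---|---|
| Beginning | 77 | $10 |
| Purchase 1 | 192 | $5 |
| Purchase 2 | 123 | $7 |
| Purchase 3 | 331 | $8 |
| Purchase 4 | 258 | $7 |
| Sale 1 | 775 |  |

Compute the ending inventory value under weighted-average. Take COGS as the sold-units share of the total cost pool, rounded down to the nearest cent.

Sale 1, sell 775: 775/981 × $7,045.00 → $5,565.62
Ending inventory (cost pool remaining) = $1,479.38

Ending inventory = $1,479.38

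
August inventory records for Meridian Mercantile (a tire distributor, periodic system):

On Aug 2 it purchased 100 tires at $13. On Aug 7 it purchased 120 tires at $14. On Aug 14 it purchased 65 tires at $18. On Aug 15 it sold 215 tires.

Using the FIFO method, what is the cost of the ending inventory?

Aug 15, 215 sold [FIFO — oldest first]: 100 @ $13 + 115 @ $14 = $2,910
Ending inventory: 5 @ $14 + 65 @ $18 = $1,240
Check: goods available $4,150 = COGS $2,910 + ending $1,240

Ending inventory = $1,240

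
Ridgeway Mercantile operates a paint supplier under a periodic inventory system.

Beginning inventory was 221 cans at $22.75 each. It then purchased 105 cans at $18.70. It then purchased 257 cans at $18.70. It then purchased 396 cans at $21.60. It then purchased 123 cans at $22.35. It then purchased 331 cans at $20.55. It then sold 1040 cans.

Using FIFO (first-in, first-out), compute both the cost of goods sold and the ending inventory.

COGS = $21,714.10; ending inventory = $8,187.75

Sale 1 (1040) [FIFO — oldest first]: 221 @ $22.75 + 105 @ $18.70 + 257 @ $18.70 + 396 @ $21.60 + 61 @ $22.35 = $21,714.10
Ending inventory: 62 @ $22.35 + 331 @ $20.55 = $8,187.75
Check: goods available $29,901.85 = COGS $21,714.10 + ending $8,187.75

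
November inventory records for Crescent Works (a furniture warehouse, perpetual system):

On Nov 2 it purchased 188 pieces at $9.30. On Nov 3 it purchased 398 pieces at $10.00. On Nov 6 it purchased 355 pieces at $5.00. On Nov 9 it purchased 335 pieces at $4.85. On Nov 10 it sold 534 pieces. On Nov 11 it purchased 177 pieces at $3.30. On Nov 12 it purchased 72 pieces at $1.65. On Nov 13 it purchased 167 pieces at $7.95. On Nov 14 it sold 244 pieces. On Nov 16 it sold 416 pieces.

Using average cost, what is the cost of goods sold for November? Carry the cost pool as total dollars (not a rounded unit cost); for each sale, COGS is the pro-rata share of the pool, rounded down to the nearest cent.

After Nov 2: 188 on hand, pool $1,748.40 (≈ $9.3000 each)
After Nov 3: 586 on hand, pool $5,728.40 (≈ $9.7754 each)
After Nov 6: 941 on hand, pool $7,503.40 (≈ $7.9739 each)
After Nov 9: 1276 on hand, pool $9,128.15 (≈ $7.1537 each)
Nov 10, sell 534: 534/1276 × $9,128.15 → $3,820.08
After Nov 11: 919 on hand, pool $5,892.17 (≈ $6.4115 each)
After Nov 12: 991 on hand, pool $6,010.97 (≈ $6.0656 each)
After Nov 13: 1158 on hand, pool $7,338.62 (≈ $6.3373 each)
Nov 14, sell 244: 244/1158 × $7,338.62 → $1,546.30
Nov 16, sell 416: 416/914 × $5,792.32 → $2,636.32
Total COGS = $3,820.08 + $1,546.30 + $2,636.32 = $8,002.70
Ending inventory (cost pool remaining) = $3,156.00

COGS = $8,002.70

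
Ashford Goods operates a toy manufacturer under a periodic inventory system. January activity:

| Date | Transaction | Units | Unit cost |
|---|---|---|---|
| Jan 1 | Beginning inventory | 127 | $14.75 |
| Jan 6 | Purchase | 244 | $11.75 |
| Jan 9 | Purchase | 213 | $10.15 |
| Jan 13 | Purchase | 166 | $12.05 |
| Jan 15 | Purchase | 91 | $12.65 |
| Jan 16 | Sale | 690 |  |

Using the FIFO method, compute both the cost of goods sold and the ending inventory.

Jan 16, 690 sold [FIFO — oldest first]: 127 @ $14.75 + 244 @ $11.75 + 213 @ $10.15 + 106 @ $12.05 = $8,179.50
Ending inventory: 60 @ $12.05 + 91 @ $12.65 = $1,874.15

COGS = $8,179.50; ending inventory = $1,874.15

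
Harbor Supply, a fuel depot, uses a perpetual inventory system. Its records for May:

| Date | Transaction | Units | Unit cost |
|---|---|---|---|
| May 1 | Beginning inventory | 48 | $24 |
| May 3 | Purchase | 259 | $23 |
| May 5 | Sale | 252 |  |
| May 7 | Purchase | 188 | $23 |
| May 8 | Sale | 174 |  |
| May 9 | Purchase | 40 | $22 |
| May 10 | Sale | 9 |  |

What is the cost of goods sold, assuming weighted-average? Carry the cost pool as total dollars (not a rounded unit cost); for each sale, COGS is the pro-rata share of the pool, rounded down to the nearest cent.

COGS = $10,047.44

After May 1: 48 on hand, pool $1,152.00 (≈ $24.0000 each)
After May 3: 307 on hand, pool $7,109.00 (≈ $23.1564 each)
May 5, sell 252: 252/307 × $7,109.00 → $5,835.40
After May 7: 243 on hand, pool $5,597.60 (≈ $23.0354 each)
May 8, sell 174: 174/243 × $5,597.60 → $4,008.15
After May 9: 109 on hand, pool $2,469.45 (≈ $22.6555 each)
May 10, sell 9: 9/109 × $2,469.45 → $203.89
Total COGS = $5,835.40 + $4,008.15 + $203.89 = $10,047.44
Ending inventory (cost pool remaining) = $2,265.56
Check: goods available $12,313.00 = COGS $10,047.44 + ending $2,265.56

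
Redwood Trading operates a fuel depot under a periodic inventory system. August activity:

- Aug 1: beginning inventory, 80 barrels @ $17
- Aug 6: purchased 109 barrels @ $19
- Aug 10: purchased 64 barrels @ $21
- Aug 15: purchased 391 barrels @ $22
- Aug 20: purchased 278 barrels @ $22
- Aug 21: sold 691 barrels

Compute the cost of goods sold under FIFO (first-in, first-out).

Aug 21, 691 sold [FIFO — oldest first]: 80 @ $17 + 109 @ $19 + 64 @ $21 + 391 @ $22 + 47 @ $22 = $14,411
Ending inventory: 231 @ $22 = $5,082
Check: goods available $19,493 = COGS $14,411 + ending $5,082

COGS = $14,411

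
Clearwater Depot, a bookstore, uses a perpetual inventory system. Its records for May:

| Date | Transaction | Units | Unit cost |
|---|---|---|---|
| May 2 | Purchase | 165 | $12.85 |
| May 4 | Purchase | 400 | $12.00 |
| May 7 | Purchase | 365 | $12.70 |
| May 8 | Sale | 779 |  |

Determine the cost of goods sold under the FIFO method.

May 8, 779 sold [FIFO — oldest first]: 165 @ $12.85 + 400 @ $12.00 + 214 @ $12.70 = $9,638.05
Ending inventory: 151 @ $12.70 = $1,917.70
Check: goods available $11,555.75 = COGS $9,638.05 + ending $1,917.70

COGS = $9,638.05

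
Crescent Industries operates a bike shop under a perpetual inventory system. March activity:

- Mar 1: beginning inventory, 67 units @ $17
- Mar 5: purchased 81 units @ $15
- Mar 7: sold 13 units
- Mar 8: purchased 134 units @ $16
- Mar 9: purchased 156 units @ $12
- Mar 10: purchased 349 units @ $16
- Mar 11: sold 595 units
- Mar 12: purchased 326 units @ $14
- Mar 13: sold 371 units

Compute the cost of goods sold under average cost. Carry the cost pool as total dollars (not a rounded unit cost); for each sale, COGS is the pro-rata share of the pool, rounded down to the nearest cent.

After Mar 1: 67 on hand, pool $1,139.00 (≈ $17.0000 each)
After Mar 5: 148 on hand, pool $2,354.00 (≈ $15.9054 each)
Mar 7, sell 13: 13/148 × $2,354.00 → $206.77
After Mar 8: 269 on hand, pool $4,291.23 (≈ $15.9525 each)
After Mar 9: 425 on hand, pool $6,163.23 (≈ $14.5017 each)
After Mar 10: 774 on hand, pool $11,747.23 (≈ $15.1773 each)
Mar 11, sell 595: 595/774 × $11,747.23 → $9,030.49
After Mar 12: 505 on hand, pool $7,280.74 (≈ $14.4173 each)
Mar 13, sell 371: 371/505 × $7,280.74 → $5,348.82
Total COGS = $206.77 + $9,030.49 + $5,348.82 = $14,586.08
Ending inventory (cost pool remaining) = $1,931.92

COGS = $14,586.08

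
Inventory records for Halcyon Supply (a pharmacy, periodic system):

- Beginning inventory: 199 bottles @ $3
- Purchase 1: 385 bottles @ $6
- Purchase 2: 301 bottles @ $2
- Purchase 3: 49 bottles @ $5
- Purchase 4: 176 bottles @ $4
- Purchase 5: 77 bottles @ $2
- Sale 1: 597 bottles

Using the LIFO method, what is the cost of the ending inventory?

Ending inventory = $2,919

Sale 1 (597) [LIFO — newest first]: 77 @ $2 + 176 @ $4 + 49 @ $5 + 295 @ $2 = $1,693
Ending inventory: 199 @ $3 + 385 @ $6 + 6 @ $2 = $2,919
Check: goods available $4,612 = COGS $1,693 + ending $2,919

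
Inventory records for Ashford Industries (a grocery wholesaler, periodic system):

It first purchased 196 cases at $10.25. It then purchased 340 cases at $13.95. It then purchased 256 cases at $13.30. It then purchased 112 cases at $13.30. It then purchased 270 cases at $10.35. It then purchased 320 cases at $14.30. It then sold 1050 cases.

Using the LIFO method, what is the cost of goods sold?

COGS = $13,548.30

Sale 1 (1050) [LIFO — newest first]: 320 @ $14.30 + 270 @ $10.35 + 112 @ $13.30 + 256 @ $13.30 + 92 @ $13.95 = $13,548.30
Ending inventory: 196 @ $10.25 + 248 @ $13.95 = $5,468.60
Check: goods available $19,016.90 = COGS $13,548.30 + ending $5,468.60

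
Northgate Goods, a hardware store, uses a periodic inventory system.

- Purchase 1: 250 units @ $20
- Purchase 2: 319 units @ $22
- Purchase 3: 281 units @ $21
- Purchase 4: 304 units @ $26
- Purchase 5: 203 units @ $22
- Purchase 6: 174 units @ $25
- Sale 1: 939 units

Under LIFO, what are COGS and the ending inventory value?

COGS = $22,138; ending inventory = $12,501

Sale 1 (939) [LIFO — newest first]: 174 @ $25 + 203 @ $22 + 304 @ $26 + 258 @ $21 = $22,138
Ending inventory: 250 @ $20 + 319 @ $22 + 23 @ $21 = $12,501
Check: goods available $34,639 = COGS $22,138 + ending $12,501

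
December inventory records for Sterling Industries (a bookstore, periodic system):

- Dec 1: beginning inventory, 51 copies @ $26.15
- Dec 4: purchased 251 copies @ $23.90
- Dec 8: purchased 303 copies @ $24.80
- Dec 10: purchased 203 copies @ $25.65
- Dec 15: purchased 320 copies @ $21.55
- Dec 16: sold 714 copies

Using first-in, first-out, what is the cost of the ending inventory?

Dec 16, 714 sold [FIFO — oldest first]: 51 @ $26.15 + 251 @ $23.90 + 303 @ $24.80 + 109 @ $25.65 = $17,642.80
Ending inventory: 94 @ $25.65 + 320 @ $21.55 = $9,307.10
Check: goods available $26,949.90 = COGS $17,642.80 + ending $9,307.10

Ending inventory = $9,307.10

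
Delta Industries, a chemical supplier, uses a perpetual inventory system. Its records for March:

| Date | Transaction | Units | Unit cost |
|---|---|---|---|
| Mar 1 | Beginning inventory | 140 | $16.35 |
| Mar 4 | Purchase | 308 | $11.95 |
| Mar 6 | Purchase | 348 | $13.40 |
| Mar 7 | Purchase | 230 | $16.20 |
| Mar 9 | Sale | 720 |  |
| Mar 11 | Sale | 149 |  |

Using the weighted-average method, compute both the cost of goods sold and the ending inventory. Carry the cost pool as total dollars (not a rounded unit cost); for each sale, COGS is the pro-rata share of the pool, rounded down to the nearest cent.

After Mar 1: 140 on hand, pool $2,289.00 (≈ $16.3500 each)
After Mar 4: 448 on hand, pool $5,969.60 (≈ $13.3250 each)
After Mar 6: 796 on hand, pool $10,632.80 (≈ $13.3578 each)
After Mar 7: 1026 on hand, pool $14,358.80 (≈ $13.9949 each)
Mar 9, sell 720: 720/1026 × $14,358.80 → $10,076.35
Mar 11, sell 149: 149/306 × $4,282.45 → $2,085.24
Total COGS = $10,076.35 + $2,085.24 = $12,161.59
Ending inventory (cost pool remaining) = $2,197.21
Check: goods available $14,358.80 = COGS $12,161.59 + ending $2,197.21

COGS = $12,161.59; ending inventory = $2,197.21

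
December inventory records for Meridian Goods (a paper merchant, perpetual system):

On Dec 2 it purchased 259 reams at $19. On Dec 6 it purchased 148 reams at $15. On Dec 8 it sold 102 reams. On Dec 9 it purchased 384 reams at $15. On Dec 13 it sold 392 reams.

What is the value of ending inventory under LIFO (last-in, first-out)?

Dec 8, 102 sold [LIFO — newest first]: 102 @ $15 = $1,530
Dec 13, 392 sold [LIFO — newest first]: 384 @ $15 + 8 @ $15 = $5,880
Total COGS = $1,530 + $5,880 = $7,410
Ending inventory: 259 @ $19 + 38 @ $15 = $5,491

Ending inventory = $5,491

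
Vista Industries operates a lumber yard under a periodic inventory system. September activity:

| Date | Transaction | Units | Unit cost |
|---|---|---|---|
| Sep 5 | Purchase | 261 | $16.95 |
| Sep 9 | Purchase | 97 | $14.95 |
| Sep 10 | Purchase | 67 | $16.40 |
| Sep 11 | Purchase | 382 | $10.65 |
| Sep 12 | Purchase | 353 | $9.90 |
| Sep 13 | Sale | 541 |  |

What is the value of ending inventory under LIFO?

Ending inventory = $9,039.00

Sep 13, 541 sold [LIFO — newest first]: 353 @ $9.90 + 188 @ $10.65 = $5,496.90
Ending inventory: 261 @ $16.95 + 97 @ $14.95 + 67 @ $16.40 + 194 @ $10.65 = $9,039.00
Check: goods available $14,535.90 = COGS $5,496.90 + ending $9,039.00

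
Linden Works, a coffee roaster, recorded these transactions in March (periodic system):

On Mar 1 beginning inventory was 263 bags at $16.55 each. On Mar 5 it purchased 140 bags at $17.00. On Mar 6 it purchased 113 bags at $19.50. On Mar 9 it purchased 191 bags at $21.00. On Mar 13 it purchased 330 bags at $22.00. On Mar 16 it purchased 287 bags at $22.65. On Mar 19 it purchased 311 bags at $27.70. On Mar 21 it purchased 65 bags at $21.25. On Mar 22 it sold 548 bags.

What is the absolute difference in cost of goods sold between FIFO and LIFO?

$4,283.60

FIFO COGS: 263 @ $16.55 + 140 @ $17.00 + 113 @ $19.50 + 32 @ $21.00 = $9,608.15
LIFO COGS: 65 @ $21.25 + 311 @ $27.70 + 172 @ $22.65 = $13,891.75
Difference = |$9,608.15 − $13,891.75| = $4,283.60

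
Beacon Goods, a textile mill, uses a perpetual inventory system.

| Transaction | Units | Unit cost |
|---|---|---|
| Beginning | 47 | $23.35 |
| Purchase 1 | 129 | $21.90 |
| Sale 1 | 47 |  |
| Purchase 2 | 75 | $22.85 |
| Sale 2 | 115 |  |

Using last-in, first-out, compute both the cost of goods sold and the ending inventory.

COGS = $3,619.05; ending inventory = $2,017.25

Sale 1 (47) [LIFO — newest first]: 47 @ $21.90 = $1,029.30
Sale 2 (115) [LIFO — newest first]: 75 @ $22.85 + 40 @ $21.90 = $2,589.75
Total COGS = $1,029.30 + $2,589.75 = $3,619.05
Ending inventory: 47 @ $23.35 + 42 @ $21.90 = $2,017.25
Check: goods available $5,636.30 = COGS $3,619.05 + ending $2,017.25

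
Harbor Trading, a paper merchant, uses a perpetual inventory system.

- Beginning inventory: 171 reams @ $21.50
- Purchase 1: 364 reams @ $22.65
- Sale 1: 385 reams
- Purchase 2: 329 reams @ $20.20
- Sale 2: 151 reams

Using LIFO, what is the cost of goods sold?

COGS = $11,746.30

Sale 1 (385) [LIFO — newest first]: 364 @ $22.65 + 21 @ $21.50 = $8,696.10
Sale 2 (151) [LIFO — newest first]: 151 @ $20.20 = $3,050.20
Total COGS = $8,696.10 + $3,050.20 = $11,746.30
Ending inventory: 150 @ $21.50 + 178 @ $20.20 = $6,820.60
Check: goods available $18,566.90 = COGS $11,746.30 + ending $6,820.60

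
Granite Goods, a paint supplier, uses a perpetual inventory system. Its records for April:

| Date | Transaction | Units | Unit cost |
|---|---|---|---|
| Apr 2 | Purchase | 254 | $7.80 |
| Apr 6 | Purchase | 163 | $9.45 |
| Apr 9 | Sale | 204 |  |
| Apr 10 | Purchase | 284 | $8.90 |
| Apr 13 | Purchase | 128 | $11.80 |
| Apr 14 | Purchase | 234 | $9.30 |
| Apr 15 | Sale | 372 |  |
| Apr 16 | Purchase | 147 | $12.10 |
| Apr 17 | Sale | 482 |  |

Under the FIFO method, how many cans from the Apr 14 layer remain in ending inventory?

5

Apr 9, 204 sold [FIFO — oldest first]: 204 @ $7.80 = $1,591.20
Apr 15, 372 sold [FIFO — oldest first]: 50 @ $7.80 + 163 @ $9.45 + 159 @ $8.90 = $3,345.45
Apr 17, 482 sold [FIFO — oldest first]: 125 @ $8.90 + 128 @ $11.80 + 229 @ $9.30 = $4,752.60
Total COGS = $1,591.20 + $3,345.45 + $4,752.60 = $9,689.25
Ending inventory: 5 @ $9.30 + 147 @ $12.10 = $1,825.20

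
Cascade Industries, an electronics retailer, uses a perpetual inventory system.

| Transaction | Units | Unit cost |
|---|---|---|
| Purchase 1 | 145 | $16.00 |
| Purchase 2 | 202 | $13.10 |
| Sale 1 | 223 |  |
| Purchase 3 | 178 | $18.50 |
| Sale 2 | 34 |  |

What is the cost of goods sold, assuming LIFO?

Sale 1 (223) [LIFO — newest first]: 202 @ $13.10 + 21 @ $16.00 = $2,982.20
Sale 2 (34) [LIFO — newest first]: 34 @ $18.50 = $629.00
Total COGS = $2,982.20 + $629.00 = $3,611.20
Ending inventory: 124 @ $16.00 + 144 @ $18.50 = $4,648.00

COGS = $3,611.20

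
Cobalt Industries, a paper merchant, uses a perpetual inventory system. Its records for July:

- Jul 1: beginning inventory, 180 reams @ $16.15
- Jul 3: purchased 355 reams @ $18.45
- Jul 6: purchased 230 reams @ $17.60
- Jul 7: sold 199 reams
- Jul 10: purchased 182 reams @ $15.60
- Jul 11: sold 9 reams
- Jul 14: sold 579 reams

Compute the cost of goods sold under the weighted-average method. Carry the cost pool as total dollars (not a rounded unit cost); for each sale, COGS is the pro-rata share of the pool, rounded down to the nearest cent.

COGS = $13,599.36

After Jul 1: 180 on hand, pool $2,907.00 (≈ $16.1500 each)
After Jul 3: 535 on hand, pool $9,456.75 (≈ $17.6762 each)
After Jul 6: 765 on hand, pool $13,504.75 (≈ $17.6533 each)
Jul 7, sell 199: 199/765 × $13,504.75 → $3,513.00
After Jul 10: 748 on hand, pool $12,830.95 (≈ $17.1537 each)
Jul 11, sell 9: 9/748 × $12,830.95 → $154.38
Jul 14, sell 579: 579/739 × $12,676.57 → $9,931.98
Total COGS = $3,513.00 + $154.38 + $9,931.98 = $13,599.36
Ending inventory (cost pool remaining) = $2,744.59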